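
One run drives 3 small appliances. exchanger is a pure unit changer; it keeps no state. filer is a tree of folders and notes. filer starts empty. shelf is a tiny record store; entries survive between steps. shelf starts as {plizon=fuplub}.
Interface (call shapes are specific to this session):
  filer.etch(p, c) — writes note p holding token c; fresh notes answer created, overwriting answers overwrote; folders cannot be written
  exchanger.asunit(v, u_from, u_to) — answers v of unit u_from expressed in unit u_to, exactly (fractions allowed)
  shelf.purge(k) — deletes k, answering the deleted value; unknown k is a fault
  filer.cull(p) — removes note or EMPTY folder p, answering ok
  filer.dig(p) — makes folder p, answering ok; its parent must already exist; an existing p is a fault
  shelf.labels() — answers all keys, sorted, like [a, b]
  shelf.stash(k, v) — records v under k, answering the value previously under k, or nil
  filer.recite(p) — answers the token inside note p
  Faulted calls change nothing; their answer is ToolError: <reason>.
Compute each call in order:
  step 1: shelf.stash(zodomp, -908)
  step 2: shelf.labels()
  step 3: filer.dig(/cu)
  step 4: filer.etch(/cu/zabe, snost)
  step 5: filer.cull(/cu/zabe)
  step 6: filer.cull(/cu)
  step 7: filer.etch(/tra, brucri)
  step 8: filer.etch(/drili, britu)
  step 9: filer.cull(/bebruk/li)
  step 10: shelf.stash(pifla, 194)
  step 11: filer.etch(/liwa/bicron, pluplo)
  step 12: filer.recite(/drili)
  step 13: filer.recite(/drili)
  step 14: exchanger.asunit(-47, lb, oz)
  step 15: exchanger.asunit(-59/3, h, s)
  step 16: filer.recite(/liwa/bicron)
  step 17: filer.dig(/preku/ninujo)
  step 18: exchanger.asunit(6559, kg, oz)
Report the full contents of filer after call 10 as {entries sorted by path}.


Answer: {drili=britu, tra=brucri}

Derivation:
Step: stash[zodomp; -908]
Result: nil
Step: labels[]
Result: [plizon, zodomp]
Step: dig[/cu]
Result: ok
Step: etch[/cu/zabe; snost]
Result: created
Step: cull[/cu/zabe]
Result: ok
Step: cull[/cu]
Result: ok
Step: etch[/tra; brucri]
Result: created
Step: etch[/drili; britu]
Result: created
Step: cull[/bebruk/li]
Result: ToolError: not found
Step: stash[pifla; 194]
Result: nil
Step: etch[/liwa/bicron; pluplo]
Result: ToolError: no parent
Step: recite[/drili]
Result: britu
Step: recite[/drili]
Result: britu
Step: asunit[-47; lb; oz]
Result: -752
Step: asunit[-59/3; h; s]
Result: -70800
Step: recite[/liwa/bicron]
Result: ToolError: not found
Step: dig[/preku/ninujo]
Result: ToolError: no parent
Step: asunit[6559; kg; oz]
Result: 1499200000000/6479891


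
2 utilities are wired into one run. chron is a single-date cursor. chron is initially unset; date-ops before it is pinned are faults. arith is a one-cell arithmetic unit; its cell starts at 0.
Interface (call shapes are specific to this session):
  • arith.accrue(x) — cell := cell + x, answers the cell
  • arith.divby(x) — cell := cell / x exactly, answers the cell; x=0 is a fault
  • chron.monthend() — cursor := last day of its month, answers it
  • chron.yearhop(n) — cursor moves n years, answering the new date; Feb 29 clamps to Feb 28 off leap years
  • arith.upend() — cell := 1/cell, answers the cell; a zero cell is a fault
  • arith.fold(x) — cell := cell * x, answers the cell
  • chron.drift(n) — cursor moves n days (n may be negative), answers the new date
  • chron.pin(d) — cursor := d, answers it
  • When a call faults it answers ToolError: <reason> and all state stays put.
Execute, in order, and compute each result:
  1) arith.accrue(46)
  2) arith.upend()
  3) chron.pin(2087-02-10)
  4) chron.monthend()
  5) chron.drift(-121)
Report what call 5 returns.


Answer: 2086-10-30

Derivation:
Act: arith.accrue[x→46]
Obs: 46
Act: arith.upend[]
Obs: 1/46
Act: chron.pin[d→2087-02-10]
Obs: 2087-02-10
Act: chron.monthend[]
Obs: 2087-02-28
Act: chron.drift[n→-121]
Obs: 2086-10-30


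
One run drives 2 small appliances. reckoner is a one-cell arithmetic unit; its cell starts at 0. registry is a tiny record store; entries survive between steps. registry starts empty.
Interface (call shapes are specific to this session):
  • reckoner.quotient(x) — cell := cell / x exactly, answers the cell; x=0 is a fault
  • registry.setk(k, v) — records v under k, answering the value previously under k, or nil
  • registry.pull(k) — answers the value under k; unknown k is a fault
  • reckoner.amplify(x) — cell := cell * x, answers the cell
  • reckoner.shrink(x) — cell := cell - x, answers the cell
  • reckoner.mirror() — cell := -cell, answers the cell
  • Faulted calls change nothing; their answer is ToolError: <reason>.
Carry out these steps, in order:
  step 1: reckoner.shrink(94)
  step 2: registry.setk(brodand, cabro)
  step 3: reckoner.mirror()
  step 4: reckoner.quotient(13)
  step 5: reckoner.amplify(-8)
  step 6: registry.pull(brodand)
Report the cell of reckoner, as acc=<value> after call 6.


Answer: acc=-752/13

Derivation:
==> reckoner.shrink(x='94')
<== -94
==> registry.setk(k='brodand', v='cabro')
<== nil
==> reckoner.mirror()
<== 94
==> reckoner.quotient(x='13')
<== 94/13
==> reckoner.amplify(x='-8')
<== -752/13
==> registry.pull(k='brodand')
<== cabro


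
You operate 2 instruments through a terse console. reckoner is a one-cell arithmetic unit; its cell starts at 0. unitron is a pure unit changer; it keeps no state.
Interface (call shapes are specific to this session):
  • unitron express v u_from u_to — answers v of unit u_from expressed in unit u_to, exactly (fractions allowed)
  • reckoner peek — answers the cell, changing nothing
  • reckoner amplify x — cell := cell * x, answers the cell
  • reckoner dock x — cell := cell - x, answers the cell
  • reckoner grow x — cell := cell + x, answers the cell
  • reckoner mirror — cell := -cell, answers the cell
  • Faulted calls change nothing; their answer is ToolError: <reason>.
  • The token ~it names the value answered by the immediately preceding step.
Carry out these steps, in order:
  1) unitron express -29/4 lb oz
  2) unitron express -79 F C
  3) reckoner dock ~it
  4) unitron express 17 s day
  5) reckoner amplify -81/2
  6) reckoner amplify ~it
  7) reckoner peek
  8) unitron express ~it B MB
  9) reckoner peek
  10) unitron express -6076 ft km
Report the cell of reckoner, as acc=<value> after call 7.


% 1. unitron express(v='-29/4', u_from='lb', u_to='oz') ~> -116
% 2. unitron express(v='-79', u_from='F', u_to='C') ~> -185/3
% 3. reckoner dock(x='~it') ~> 185/3
% 4. unitron express(v='17', u_from='s', u_to='day') ~> 17/86400
% 5. reckoner amplify(x='-81/2') ~> -4995/2
% 6. reckoner amplify(x='~it') ~> 24950025/4
% 7. reckoner peek() ~> 24950025/4
% 8. unitron express(v='~it', u_from='B', u_to='MB') ~> 998001/160000
% 9. reckoner peek() ~> 24950025/4
% 10. unitron express(v='-6076', u_from='ft', u_to='km') ~> -578739/312500

Answer: acc=24950025/4


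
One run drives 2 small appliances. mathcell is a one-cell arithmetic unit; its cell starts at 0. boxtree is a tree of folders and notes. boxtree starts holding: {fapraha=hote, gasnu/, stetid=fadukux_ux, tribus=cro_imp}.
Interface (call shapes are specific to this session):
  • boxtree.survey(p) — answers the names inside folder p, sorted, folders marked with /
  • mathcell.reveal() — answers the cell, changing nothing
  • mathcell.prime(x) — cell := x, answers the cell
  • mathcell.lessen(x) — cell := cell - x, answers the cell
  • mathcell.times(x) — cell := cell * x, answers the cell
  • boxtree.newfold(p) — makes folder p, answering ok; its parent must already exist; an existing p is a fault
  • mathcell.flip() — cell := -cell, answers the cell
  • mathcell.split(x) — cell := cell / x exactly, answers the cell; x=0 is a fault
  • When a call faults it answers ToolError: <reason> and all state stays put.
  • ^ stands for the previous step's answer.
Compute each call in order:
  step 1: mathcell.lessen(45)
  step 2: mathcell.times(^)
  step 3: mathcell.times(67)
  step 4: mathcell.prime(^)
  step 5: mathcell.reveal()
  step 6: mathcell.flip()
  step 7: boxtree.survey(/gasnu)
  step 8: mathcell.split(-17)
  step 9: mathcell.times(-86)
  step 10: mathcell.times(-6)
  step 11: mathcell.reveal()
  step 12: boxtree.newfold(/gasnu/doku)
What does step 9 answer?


>> mathcell.lessen(x=45)
<< -45
>> mathcell.times(x=^)
<< 2025
>> mathcell.times(x=67)
<< 135675
>> mathcell.prime(x=^)
<< 135675
>> mathcell.reveal()
<< 135675
>> mathcell.flip()
<< -135675
>> boxtree.survey(p=/gasnu)
<< []
>> mathcell.split(x=-17)
<< 135675/17
>> mathcell.times(x=-86)
<< -11668050/17
>> mathcell.times(x=-6)
<< 70008300/17
>> mathcell.reveal()
<< 70008300/17
>> boxtree.newfold(p=/gasnu/doku)
<< ok

Answer: -11668050/17


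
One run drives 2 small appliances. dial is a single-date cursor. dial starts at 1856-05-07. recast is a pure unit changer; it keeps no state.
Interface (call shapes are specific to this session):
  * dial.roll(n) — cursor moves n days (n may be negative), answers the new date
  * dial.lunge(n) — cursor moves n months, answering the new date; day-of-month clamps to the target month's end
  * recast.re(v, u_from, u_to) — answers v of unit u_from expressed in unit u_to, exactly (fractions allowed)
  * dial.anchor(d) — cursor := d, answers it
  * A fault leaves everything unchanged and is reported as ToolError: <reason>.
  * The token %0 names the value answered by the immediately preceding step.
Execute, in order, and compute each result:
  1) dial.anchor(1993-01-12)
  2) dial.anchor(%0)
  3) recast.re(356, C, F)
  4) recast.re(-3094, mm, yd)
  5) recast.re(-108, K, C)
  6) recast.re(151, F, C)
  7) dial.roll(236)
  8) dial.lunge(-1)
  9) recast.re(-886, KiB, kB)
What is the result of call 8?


Answer: 1993-08-05

Derivation:
% 1. dial.anchor(d→1993-01-12) : 1993-01-12
% 2. dial.anchor(d→%0) : 1993-01-12
% 3. recast.re(v→356, u_from→C, u_to→F) : 3364/5
% 4. recast.re(v→-3094, u_from→mm, u_to→yd) : -7735/2286
% 5. recast.re(v→-108, u_from→K, u_to→C) : -7623/20
% 6. recast.re(v→151, u_from→F, u_to→C) : 595/9
% 7. dial.roll(n→236) : 1993-09-05
% 8. dial.lunge(n→-1) : 1993-08-05
% 9. recast.re(v→-886, u_from→KiB, u_to→kB) : -113408/125


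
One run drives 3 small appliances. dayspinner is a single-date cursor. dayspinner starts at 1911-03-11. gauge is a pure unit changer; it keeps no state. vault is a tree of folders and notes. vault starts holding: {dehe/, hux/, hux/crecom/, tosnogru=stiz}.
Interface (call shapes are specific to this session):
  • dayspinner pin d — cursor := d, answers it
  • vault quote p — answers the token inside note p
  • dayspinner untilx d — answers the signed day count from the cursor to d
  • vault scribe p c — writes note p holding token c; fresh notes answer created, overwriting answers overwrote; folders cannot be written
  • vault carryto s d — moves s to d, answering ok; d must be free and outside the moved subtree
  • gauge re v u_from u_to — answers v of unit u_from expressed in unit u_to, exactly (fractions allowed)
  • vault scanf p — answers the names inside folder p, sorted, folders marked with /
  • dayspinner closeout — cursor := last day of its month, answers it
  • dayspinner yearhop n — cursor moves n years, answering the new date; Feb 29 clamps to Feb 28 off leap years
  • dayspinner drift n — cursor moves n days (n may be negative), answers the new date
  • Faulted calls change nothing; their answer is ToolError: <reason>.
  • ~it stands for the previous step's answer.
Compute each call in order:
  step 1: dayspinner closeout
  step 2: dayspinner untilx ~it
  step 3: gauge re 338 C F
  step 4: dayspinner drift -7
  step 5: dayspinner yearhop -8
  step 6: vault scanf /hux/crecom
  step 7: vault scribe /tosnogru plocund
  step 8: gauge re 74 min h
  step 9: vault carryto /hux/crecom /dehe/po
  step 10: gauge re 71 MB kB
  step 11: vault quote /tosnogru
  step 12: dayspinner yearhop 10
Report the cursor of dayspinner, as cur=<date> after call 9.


I run dayspinner closeout, which returns 1911-03-31.
I call dayspinner untilx with d='~it', and get 0.
Using gauge re with v='338', u_from='C', u_to='F', and see 3202/5.
I use dayspinner drift with n='-7', giving 1911-03-24.
Next I call dayspinner yearhop with n='-8', → 1903-03-24.
I use vault scanf with p='/hux/crecom', which returns [].
I run vault scribe with p='/tosnogru', c='plocund', yielding overwrote.
Now I run gauge re with v='74', u_from='min', u_to='h', — result: 37/30.
Invoking vault carryto with s='/hux/crecom', d='/dehe/po', and see ok.
I call gauge re with v='71', u_from='MB', u_to='kB', and observe 71000.
Then vault quote with p='/tosnogru', → plocund.
I call dayspinner yearhop with n='10', — result: 1913-03-24.

Answer: cur=1903-03-24


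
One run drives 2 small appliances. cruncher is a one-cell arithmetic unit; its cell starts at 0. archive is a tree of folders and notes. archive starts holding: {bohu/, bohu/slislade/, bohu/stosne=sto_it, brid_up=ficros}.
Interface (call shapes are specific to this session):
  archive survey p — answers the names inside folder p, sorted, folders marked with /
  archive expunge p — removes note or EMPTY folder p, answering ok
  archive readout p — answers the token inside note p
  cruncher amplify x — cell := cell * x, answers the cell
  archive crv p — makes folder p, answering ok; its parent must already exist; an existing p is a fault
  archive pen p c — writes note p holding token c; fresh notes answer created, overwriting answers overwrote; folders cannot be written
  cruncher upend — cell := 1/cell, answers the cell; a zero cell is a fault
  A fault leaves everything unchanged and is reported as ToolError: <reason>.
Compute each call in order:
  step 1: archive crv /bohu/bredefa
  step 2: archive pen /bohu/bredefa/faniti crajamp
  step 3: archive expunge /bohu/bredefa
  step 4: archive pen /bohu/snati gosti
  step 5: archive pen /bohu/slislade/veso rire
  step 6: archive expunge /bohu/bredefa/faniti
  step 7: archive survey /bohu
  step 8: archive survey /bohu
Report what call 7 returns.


Do: archive crv[p='/bohu/bredefa']
See: ok
Do: archive pen[p='/bohu/bredefa/faniti'; c='crajamp']
See: created
Do: archive expunge[p='/bohu/bredefa']
See: ToolError: not empty
Do: archive pen[p='/bohu/snati'; c='gosti']
See: created
Do: archive pen[p='/bohu/slislade/veso'; c='rire']
See: created
Do: archive expunge[p='/bohu/bredefa/faniti']
See: ok
Do: archive survey[p='/bohu']
See: [bredefa/, slislade/, snati, stosne]
Do: archive survey[p='/bohu']
See: [bredefa/, slislade/, snati, stosne]

Answer: [bredefa/, slislade/, snati, stosne]


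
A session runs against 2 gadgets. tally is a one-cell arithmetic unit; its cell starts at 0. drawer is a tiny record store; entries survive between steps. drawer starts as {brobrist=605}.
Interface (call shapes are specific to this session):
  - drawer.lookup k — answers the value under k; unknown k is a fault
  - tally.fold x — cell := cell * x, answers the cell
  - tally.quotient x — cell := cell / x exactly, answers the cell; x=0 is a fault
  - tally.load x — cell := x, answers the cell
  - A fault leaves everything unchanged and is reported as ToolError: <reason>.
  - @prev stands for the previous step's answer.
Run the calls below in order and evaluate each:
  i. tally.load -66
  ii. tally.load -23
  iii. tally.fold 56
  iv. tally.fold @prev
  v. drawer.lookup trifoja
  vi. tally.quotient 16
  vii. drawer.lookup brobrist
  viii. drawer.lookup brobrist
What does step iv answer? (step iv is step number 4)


Answer: 1658944

Derivation:
I call tally.load using x: -66, and observe -66.
Then tally.load using x: -23, and observe -23.
Invoking tally.fold using x: 56, and observe -1288.
Then tally.fold using x: @prev, and observe 1658944.
I invoke drawer.lookup using k: trifoja, — result: ToolError: no such key trifoja.
Next I call tally.quotient using x: 16, → 103684.
Using drawer.lookup using k: brobrist, and see 605.
I invoke drawer.lookup using k: brobrist: 605.


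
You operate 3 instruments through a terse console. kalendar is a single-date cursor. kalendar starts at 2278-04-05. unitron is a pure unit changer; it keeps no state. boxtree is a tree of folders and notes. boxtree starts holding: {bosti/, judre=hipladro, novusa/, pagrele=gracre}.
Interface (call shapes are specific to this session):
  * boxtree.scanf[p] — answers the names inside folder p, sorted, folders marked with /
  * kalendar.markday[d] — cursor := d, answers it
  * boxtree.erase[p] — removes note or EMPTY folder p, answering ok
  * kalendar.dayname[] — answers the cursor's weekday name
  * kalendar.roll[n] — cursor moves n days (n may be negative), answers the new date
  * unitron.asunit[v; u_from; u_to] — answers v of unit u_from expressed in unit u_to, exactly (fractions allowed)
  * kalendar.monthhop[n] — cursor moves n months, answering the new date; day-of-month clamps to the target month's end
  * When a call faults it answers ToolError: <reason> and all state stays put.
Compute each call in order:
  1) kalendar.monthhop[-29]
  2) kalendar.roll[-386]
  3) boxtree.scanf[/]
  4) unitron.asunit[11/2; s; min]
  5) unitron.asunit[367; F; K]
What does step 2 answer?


Step: kalendar.monthhop[n=-29]
Result: 2275-11-05
Step: kalendar.roll[n=-386]
Result: 2274-10-15
Step: boxtree.scanf[p=/]
Result: [bosti/, judre, novusa/, pagrele]
Step: unitron.asunit[v=11/2; u_from=s; u_to=min]
Result: 11/120
Step: unitron.asunit[v=367; u_from=F; u_to=K]
Result: 82667/180

Answer: 2274-10-15


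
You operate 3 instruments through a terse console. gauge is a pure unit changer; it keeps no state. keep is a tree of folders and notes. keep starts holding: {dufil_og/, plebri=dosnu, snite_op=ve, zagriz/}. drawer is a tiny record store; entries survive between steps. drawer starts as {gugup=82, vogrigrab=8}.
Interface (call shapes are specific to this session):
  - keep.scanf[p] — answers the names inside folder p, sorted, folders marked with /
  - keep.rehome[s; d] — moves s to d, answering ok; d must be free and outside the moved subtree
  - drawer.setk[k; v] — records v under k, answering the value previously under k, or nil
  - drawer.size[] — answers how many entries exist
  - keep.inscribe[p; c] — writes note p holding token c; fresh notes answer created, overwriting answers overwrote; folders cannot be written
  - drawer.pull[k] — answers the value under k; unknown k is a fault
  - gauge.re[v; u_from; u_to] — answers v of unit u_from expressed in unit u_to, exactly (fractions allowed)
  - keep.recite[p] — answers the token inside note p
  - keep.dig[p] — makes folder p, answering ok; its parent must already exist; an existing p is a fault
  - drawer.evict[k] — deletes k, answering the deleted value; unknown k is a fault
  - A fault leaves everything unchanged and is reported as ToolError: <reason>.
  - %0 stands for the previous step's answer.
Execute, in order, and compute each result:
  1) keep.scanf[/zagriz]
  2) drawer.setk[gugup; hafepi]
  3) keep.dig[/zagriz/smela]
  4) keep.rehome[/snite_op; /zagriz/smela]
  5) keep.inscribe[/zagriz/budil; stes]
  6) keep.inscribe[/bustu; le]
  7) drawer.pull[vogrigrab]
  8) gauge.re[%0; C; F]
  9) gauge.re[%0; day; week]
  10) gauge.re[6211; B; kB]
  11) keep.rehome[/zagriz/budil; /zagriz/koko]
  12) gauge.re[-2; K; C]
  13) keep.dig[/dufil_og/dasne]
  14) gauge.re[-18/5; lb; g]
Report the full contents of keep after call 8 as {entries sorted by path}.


-- 1. keep.scanf(p='/zagriz') -> []
-- 2. drawer.setk(k='gugup', v='hafepi') -> 82
-- 3. keep.dig(p='/zagriz/smela') -> ok
-- 4. keep.rehome(s='/snite_op', d='/zagriz/smela') -> ToolError: exists
-- 5. keep.inscribe(p='/zagriz/budil', c='stes') -> created
-- 6. keep.inscribe(p='/bustu', c='le') -> created
-- 7. drawer.pull(k='vogrigrab') -> 8
-- 8. gauge.re(v='%0', u_from='C', u_to='F') -> 232/5
-- 9. gauge.re(v='%0', u_from='day', u_to='week') -> 232/35
-- 10. gauge.re(v='6211', u_from='B', u_to='kB') -> 6211/1000
-- 11. keep.rehome(s='/zagriz/budil', d='/zagriz/koko') -> ok
-- 12. gauge.re(v='-2', u_from='K', u_to='C') -> -5503/20
-- 13. keep.dig(p='/dufil_og/dasne') -> ok
-- 14. gauge.re(v='-18/5', u_from='lb', u_to='g') -> -408233133/250000

Answer: {bustu=le, dufil_og/, plebri=dosnu, snite_op=ve, zagriz/, zagriz/budil=stes, zagriz/smela/}


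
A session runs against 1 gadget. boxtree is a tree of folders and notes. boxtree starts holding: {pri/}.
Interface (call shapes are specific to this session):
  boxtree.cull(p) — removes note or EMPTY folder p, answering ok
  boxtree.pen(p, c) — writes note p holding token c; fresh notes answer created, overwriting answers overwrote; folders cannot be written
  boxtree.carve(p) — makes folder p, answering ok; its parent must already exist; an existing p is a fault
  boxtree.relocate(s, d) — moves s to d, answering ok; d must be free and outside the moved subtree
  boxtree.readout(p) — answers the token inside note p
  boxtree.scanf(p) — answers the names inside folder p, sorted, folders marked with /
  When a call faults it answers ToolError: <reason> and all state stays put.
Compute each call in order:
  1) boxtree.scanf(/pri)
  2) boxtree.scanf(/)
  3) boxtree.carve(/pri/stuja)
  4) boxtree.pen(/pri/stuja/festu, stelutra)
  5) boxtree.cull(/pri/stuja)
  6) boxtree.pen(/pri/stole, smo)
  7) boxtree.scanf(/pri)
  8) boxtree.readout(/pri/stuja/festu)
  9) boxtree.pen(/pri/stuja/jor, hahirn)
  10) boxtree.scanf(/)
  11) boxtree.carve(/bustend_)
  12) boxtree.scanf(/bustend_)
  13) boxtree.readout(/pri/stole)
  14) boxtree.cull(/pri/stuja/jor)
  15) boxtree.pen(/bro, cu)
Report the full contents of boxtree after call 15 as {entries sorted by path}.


Answer: {bro=cu, bustend_/, pri/, pri/stole=smo, pri/stuja/, pri/stuja/festu=stelutra}

Derivation:
I invoke scanf with p: /pri, and get [].
I call scanf with p: /, and see [pri/].
Using carve with p: /pri/stuja, yielding ok.
Then pen with p: /pri/stuja/festu, c: stelutra, and get created.
Then cull with p: /pri/stuja, and get ToolError: not empty.
I run pen with p: /pri/stole, c: smo, which returns created.
I use scanf with p: /pri, — result: [stole, stuja/].
I run readout with p: /pri/stuja/festu, and get stelutra.
I invoke pen with p: /pri/stuja/jor, c: hahirn, — result: created.
Using scanf with p: /, giving [pri/].
I invoke carve with p: /bustend_, → ok.
Then scanf with p: /bustend_, and see [].
Using readout with p: /pri/stole, giving smo.
Then cull with p: /pri/stuja/jor: ok.
Invoking pen with p: /bro, c: cu, giving created.


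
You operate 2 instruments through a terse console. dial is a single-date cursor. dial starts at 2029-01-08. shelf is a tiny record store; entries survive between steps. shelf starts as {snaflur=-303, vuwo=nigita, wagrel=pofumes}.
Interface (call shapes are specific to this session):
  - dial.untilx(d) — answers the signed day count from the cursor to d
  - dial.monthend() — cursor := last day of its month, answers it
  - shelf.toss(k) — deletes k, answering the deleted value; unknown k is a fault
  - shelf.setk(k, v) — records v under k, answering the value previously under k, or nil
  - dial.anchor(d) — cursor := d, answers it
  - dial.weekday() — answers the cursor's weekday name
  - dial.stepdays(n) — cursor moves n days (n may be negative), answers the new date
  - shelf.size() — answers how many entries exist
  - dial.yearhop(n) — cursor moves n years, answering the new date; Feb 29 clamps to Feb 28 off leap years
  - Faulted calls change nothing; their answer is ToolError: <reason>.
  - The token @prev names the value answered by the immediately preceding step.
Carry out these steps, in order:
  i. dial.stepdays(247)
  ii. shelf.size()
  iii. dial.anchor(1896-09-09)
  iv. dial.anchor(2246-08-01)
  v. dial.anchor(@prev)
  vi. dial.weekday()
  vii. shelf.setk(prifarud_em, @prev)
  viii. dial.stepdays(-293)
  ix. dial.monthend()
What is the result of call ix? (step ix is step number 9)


Using stepdays passing n: 247, — result: 2029-09-12.
Invoking size(), and see 3.
Using anchor passing d: 1896-09-09: 1896-09-09.
I use anchor passing d: 2246-08-01: 2246-08-01.
I call anchor passing d: @prev, which returns 2246-08-01.
I invoke weekday, and observe Saturday.
I try setk passing k: prifarud_em, v: @prev, → nil.
Next I call stepdays passing n: -293, and see 2245-10-12.
I try monthend, yielding 2245-10-31.

Answer: 2245-10-31


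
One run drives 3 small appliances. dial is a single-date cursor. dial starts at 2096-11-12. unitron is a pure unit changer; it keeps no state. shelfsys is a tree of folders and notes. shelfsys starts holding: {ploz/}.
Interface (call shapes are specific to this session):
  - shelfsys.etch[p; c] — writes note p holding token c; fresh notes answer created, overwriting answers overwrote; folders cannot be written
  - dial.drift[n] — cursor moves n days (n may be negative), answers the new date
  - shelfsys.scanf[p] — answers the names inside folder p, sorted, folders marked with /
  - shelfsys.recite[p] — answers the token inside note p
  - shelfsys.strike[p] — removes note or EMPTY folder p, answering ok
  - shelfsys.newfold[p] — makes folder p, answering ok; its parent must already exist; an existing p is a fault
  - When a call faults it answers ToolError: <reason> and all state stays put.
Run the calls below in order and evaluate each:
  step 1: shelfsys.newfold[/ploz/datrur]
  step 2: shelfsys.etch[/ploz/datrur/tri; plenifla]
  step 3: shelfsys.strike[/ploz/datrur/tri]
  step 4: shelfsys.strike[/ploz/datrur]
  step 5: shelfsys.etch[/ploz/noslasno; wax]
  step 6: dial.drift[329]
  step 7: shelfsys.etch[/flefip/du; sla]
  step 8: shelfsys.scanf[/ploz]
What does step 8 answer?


Do: shelfsys.newfold[/ploz/datrur]
See: ok
Do: shelfsys.etch[/ploz/datrur/tri; plenifla]
See: created
Do: shelfsys.strike[/ploz/datrur/tri]
See: ok
Do: shelfsys.strike[/ploz/datrur]
See: ok
Do: shelfsys.etch[/ploz/noslasno; wax]
See: created
Do: dial.drift[329]
See: 2097-10-07
Do: shelfsys.etch[/flefip/du; sla]
See: ToolError: no parent
Do: shelfsys.scanf[/ploz]
See: [noslasno]

Answer: [noslasno]


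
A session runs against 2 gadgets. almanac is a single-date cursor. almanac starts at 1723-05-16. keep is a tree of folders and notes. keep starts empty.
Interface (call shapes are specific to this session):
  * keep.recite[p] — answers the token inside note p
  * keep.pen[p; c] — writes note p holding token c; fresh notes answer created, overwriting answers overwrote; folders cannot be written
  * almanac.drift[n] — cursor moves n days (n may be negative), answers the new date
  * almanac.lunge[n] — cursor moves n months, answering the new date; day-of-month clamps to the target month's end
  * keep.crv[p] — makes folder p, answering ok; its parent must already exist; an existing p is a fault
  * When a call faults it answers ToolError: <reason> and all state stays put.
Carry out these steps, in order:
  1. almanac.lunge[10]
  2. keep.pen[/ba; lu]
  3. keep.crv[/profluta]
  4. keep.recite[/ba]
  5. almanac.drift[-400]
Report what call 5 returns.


Answer: 1723-02-10

Derivation:
Step: almanac.lunge[n: 10]
Result: 1724-03-16
Step: keep.pen[p: /ba; c: lu]
Result: created
Step: keep.crv[p: /profluta]
Result: ok
Step: keep.recite[p: /ba]
Result: lu
Step: almanac.drift[n: -400]
Result: 1723-02-10


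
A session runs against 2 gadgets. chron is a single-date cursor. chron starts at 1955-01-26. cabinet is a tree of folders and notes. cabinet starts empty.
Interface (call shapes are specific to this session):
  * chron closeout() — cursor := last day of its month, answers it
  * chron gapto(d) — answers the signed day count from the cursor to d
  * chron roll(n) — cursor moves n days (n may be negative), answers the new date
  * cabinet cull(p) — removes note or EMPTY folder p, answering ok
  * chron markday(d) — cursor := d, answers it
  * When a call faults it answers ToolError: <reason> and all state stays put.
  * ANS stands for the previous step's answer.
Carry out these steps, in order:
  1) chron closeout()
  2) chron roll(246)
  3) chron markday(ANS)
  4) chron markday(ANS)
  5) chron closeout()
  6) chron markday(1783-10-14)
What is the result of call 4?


Answer: 1955-10-04

Derivation:
% chron closeout
[out] 1955-01-31
% chron roll n=246
[out] 1955-10-04
% chron markday d=ANS
[out] 1955-10-04
% chron markday d=ANS
[out] 1955-10-04
% chron closeout
[out] 1955-10-31
% chron markday d=1783-10-14
[out] 1783-10-14


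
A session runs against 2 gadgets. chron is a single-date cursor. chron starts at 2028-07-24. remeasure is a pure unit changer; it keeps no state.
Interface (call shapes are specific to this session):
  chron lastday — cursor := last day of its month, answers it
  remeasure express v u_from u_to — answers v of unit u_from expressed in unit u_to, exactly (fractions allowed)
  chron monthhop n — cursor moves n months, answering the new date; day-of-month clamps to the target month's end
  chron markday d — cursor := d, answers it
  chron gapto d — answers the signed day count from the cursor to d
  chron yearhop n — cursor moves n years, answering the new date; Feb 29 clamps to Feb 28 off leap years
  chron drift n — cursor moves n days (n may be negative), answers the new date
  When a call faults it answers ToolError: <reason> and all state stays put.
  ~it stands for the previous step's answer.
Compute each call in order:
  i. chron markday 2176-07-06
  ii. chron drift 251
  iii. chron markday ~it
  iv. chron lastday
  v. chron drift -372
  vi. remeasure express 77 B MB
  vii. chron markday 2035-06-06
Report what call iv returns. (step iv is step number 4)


Answer: 2177-03-31

Derivation:
> chron markday d=2176-07-06
= 2176-07-06
> chron drift n=251
= 2177-03-14
> chron markday d=~it
= 2177-03-14
> chron lastday
= 2177-03-31
> chron drift n=-372
= 2176-03-24
> remeasure express v=77 u_from=B u_to=MB
= 77/1000000
> chron markday d=2035-06-06
= 2035-06-06


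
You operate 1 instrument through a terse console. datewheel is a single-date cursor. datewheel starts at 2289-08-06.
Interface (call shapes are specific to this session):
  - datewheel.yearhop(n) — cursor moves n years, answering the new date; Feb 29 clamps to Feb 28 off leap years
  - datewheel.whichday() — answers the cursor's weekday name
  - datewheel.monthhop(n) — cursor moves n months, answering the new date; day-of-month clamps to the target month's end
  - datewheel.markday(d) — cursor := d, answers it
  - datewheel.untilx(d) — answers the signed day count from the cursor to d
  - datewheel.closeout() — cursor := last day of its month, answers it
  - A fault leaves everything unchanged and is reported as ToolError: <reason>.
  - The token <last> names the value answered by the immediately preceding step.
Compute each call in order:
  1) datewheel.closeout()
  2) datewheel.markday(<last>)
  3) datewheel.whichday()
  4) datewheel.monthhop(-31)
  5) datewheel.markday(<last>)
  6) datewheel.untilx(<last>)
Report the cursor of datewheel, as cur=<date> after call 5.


> datewheel.closeout
  2289-08-31
> datewheel.markday d→<last>
  2289-08-31
> datewheel.whichday
  Saturday
> datewheel.monthhop n→-31
  2287-01-31
> datewheel.markday d→<last>
  2287-01-31
> datewheel.untilx d→<last>
  0

Answer: cur=2287-01-31


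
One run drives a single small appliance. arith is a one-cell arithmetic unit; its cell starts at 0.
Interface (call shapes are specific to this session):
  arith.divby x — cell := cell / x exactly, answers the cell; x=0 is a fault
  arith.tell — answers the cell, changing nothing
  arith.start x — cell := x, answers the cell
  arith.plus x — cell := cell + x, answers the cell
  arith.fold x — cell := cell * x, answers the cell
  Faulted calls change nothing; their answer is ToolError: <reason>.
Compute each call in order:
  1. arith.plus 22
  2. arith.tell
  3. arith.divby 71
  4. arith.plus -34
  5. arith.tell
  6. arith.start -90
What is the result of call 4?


Answer: -2392/71

Derivation:
~$ arith.plus 22
  22
~$ arith.tell
  22
~$ arith.divby 71
  22/71
~$ arith.plus -34
  -2392/71
~$ arith.tell
  -2392/71
~$ arith.start -90
  -90


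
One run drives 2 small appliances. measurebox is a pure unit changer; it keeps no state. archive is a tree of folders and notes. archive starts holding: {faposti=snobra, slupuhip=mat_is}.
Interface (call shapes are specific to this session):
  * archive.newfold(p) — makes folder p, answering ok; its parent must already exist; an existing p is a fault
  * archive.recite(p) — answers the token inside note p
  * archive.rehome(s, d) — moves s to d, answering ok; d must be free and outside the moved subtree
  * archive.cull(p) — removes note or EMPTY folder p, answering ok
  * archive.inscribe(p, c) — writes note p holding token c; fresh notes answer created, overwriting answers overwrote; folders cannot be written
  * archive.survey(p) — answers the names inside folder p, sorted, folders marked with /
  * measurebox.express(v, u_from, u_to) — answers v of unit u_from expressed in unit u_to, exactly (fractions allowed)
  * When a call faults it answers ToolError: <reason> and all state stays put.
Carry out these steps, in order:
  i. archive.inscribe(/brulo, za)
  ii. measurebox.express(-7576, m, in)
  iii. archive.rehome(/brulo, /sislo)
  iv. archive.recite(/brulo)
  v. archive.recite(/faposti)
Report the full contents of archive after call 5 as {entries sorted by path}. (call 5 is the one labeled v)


→ archive.inscribe(p=/brulo, c=za)
← created
→ measurebox.express(v=-7576, u_from=m, u_to=in)
← -37880000/127
→ archive.rehome(s=/brulo, d=/sislo)
← ok
→ archive.recite(p=/brulo)
← ToolError: not found
→ archive.recite(p=/faposti)
← snobra

Answer: {faposti=snobra, sislo=za, slupuhip=mat_is}


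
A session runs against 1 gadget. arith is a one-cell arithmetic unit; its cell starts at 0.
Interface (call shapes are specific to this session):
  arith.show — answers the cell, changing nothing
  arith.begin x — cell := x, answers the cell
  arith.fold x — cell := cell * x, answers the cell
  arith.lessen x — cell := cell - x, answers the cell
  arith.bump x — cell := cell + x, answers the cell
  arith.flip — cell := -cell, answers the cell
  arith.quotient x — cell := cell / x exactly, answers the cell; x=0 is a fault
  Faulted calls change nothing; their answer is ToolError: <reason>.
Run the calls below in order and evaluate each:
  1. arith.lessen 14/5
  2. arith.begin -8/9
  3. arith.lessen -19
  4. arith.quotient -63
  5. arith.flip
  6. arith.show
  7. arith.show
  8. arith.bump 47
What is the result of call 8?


Answer: 26812/567

Derivation:
>>> lessen x='14/5'
:: -14/5
>>> begin x='-8/9'
:: -8/9
>>> lessen x='-19'
:: 163/9
>>> quotient x='-63'
:: -163/567
>>> flip
:: 163/567
>>> show
:: 163/567
>>> show
:: 163/567
>>> bump x='47'
:: 26812/567


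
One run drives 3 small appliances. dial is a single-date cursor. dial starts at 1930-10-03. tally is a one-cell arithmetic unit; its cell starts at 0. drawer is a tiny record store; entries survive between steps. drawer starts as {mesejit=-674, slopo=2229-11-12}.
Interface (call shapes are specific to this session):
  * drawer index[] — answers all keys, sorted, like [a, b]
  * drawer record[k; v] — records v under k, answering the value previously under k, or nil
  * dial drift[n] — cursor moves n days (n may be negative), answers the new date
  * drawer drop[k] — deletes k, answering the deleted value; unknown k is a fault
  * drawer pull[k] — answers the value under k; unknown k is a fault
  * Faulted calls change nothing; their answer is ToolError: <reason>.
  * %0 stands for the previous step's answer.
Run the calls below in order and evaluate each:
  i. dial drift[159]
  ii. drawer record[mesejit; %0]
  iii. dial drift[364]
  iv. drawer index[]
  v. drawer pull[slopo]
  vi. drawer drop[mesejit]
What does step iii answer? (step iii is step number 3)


Answer: 1932-03-09

Derivation:
[in] dial drift n: 159
  1931-03-11
[in] drawer record k: mesejit v: %0
  -674
[in] dial drift n: 364
  1932-03-09
[in] drawer index
  [mesejit, slopo]
[in] drawer pull k: slopo
  2229-11-12
[in] drawer drop k: mesejit
  1931-03-11


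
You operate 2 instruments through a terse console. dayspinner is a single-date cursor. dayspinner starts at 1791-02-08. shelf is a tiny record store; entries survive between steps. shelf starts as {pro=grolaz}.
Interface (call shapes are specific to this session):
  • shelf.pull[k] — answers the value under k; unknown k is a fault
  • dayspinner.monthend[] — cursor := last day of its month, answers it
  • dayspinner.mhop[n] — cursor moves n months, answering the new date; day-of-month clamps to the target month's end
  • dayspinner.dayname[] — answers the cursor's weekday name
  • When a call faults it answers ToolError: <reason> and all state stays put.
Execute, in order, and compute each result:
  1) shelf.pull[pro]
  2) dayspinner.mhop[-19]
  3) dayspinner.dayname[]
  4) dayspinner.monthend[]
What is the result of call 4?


;; shelf.pull(k→pro) -> grolaz
;; dayspinner.mhop(n→-19) -> 1789-07-08
;; dayspinner.dayname() -> Wednesday
;; dayspinner.monthend() -> 1789-07-31

Answer: 1789-07-31


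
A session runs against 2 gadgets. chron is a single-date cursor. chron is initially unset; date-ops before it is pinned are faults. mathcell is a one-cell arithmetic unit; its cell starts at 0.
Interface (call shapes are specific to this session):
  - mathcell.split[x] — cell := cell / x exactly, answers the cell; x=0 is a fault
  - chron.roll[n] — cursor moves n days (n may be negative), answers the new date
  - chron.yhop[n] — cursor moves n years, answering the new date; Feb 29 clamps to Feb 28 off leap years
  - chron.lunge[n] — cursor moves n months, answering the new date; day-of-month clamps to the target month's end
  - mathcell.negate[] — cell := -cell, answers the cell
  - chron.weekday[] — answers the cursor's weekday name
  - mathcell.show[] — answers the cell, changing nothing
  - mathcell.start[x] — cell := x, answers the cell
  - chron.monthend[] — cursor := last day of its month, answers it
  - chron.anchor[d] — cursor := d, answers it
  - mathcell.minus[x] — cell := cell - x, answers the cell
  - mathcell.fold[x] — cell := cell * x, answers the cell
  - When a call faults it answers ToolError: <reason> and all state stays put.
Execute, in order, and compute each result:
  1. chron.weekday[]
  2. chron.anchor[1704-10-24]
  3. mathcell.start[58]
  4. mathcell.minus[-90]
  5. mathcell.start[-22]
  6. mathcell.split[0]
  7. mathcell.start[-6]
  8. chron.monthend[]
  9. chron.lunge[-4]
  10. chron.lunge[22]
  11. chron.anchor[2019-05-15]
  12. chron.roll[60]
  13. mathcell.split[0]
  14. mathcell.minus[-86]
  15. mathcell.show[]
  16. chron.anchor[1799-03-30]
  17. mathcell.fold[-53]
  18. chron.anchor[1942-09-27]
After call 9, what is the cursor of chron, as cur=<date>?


Next I call weekday: ToolError: no date set.
Then anchor passing d→1704-10-24, giving 1704-10-24.
I run start passing x→58, giving 58.
Now I run minus passing x→-90, and see 148.
I try start passing x→-22, which returns -22.
I use split passing x→0, → ToolError: division by zero.
Now I run start passing x→-6: -6.
Invoking monthend(), and observe 1704-10-31.
Calling lunge passing n→-4, giving 1704-06-30.
I run lunge passing n→22, yielding 1706-04-30.
I try anchor passing d→2019-05-15, and see 2019-05-15.
Using roll passing n→60: 2019-07-14.
Invoking split passing x→0, which returns ToolError: division by zero.
Then minus passing x→-86, and see 80.
I try show, giving 80.
Calling anchor passing d→1799-03-30, giving 1799-03-30.
I use fold passing x→-53, yielding -4240.
Now I run anchor passing d→1942-09-27, giving 1942-09-27.

Answer: cur=1704-06-30


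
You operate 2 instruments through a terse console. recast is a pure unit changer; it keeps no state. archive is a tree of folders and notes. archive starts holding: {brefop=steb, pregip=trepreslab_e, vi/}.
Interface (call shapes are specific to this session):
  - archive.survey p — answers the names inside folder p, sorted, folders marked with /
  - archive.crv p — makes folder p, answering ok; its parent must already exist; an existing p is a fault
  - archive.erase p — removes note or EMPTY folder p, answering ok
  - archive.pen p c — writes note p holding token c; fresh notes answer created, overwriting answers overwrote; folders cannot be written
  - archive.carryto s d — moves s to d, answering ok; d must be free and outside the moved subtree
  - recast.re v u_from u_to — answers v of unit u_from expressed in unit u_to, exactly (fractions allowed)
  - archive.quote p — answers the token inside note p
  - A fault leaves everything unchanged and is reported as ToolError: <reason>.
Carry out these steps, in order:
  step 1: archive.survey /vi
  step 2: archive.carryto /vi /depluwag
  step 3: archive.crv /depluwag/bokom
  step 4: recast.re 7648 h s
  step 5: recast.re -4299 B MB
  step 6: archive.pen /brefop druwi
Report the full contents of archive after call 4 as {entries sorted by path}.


Answer: {brefop=steb, depluwag/, depluwag/bokom/, pregip=trepreslab_e}

Derivation:
·→ archive.survey(p: /vi)
·← []
·→ archive.carryto(s: /vi, d: /depluwag)
·← ok
·→ archive.crv(p: /depluwag/bokom)
·← ok
·→ recast.re(v: 7648, u_from: h, u_to: s)
·← 27532800
·→ recast.re(v: -4299, u_from: B, u_to: MB)
·← -4299/1000000
·→ archive.pen(p: /brefop, c: druwi)
·← overwrote
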